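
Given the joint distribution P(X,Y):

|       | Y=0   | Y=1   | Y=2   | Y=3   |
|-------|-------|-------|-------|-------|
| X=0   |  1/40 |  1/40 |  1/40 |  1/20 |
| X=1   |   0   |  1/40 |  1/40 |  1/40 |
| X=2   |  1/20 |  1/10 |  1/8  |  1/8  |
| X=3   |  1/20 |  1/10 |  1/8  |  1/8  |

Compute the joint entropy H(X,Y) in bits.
3.6110 bits

H(X,Y) = -Σ_{x,y} P(x,y) log₂ P(x,y). Per-cell terms -P(x,y)·log₂P(x,y):
  X=0: 0.13305, 0.13305, 0.13305, 0.21610
  X=1: 0.00000, 0.13305, 0.13305, 0.13305
  X=2: 0.21610, 0.33219, 0.37500, 0.37500
  X=3: 0.21610, 0.33219, 0.37500, 0.37500
  (cells with P = 0 contribute 0)
Sum of the 16 terms: H(X,Y) = 3.6110 bits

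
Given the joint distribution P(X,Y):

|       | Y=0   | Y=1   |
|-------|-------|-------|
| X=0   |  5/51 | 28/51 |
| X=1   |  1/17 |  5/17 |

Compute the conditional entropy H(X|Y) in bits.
0.9364 bits

H(X|Y) = H(X,Y) - H(Y)

H(X,Y) = -Σ_{x,y} P(x,y) log₂ P(x,y). Per-cell terms -P(x,y)·log₂P(x,y):
  X=0: 0.32848, 0.47494
  X=1: 0.24044, 0.51927
Sum of the 4 terms: H(X,Y) = 1.56313 bits

Marginal of Y (column sums):
  P(Y=0) = 5/51 + 1/17 = 8/51
  P(Y=1) = 28/51 + 5/17 = 43/51
H(Y) = -[(8/51)·log₂(8/51) + (43/51)·log₂(43/51)]
  = 0.41920 + 0.20755 = 0.62675 bits

H(X|Y) = H(X,Y) - H(Y) = 1.56313 - 0.62675 = 0.9364 bits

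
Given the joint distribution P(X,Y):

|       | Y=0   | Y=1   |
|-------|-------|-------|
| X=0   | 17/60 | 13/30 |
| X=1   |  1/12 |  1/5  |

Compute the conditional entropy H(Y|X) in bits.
0.9415 bits

H(Y|X) = H(X,Y) - H(X)

H(X,Y) = -Σ_{x,y} P(x,y) log₂ P(x,y). Per-cell terms -P(x,y)·log₂P(x,y):
  X=0: 0.515505, 0.522795
  X=1: 0.298747, 0.464386
Sum of the 4 terms: H(X,Y) = 1.80143 bits

Marginal of X (row sums):
  P(X=0) = 17/60 + 13/30 = 43/60
  P(X=1) = 1/12 + 1/5 = 17/60
H(X) = -[(43/60)·log₂(43/60) + (17/60)·log₂(17/60)]
  = 0.344449 + 0.515505 = 0.85995 bits

H(Y|X) = H(X,Y) - H(X) = 1.80143 - 0.85995 = 0.9415 bits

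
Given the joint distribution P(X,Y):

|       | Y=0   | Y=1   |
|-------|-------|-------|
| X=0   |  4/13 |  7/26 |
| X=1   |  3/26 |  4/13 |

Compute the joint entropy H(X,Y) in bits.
1.9156 bits

H(X,Y) = -Σ_{x,y} P(x,y) log₂ P(x,y). Per-cell terms -P(x,y)·log₂P(x,y):
  X=0: 0.5232, 0.5097
  X=1: 0.3595, 0.5232
Sum of the 4 terms: H(X,Y) = 1.9156 bits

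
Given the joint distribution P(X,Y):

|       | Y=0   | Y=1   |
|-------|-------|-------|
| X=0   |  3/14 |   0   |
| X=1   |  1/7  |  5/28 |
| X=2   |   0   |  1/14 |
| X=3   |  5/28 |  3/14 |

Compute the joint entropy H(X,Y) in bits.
2.5131 bits

H(X,Y) = -Σ_{x,y} P(x,y) log₂ P(x,y). Per-cell terms -P(x,y)·log₂P(x,y):
  X=0: 0.4762, 0.0000
  X=1: 0.4011, 0.4438
  X=2: 0.0000, 0.2720
  X=3: 0.4438, 0.4762
  (cells with P = 0 contribute 0)
Sum of the 8 terms: H(X,Y) = 2.5131 bits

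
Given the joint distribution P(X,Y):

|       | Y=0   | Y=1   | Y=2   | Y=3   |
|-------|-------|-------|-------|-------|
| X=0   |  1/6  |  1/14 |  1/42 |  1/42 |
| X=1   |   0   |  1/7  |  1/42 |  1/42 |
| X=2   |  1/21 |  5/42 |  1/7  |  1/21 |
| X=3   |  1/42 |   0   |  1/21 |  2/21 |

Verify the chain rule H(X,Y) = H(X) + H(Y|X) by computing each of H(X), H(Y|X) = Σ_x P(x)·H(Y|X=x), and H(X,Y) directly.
H(X) = 1.9334 bits, H(Y|X) = 1.5295 bits, H(X,Y) = 3.4629 bits

Marginal of X (row sums):
  P(X=0) = 1/6 + 1/14 + 1/42 + 1/42 = 2/7
  P(X=1) = 0 + 1/7 + 1/42 + 1/42 = 4/21
  P(X=2) = 1/21 + 5/42 + 1/7 + 1/21 = 5/14
  P(X=3) = 1/42 + 0 + 1/21 + 2/21 = 1/6
H(X) = -[(2/7)·log₂(2/7) + (4/21)·log₂(4/21) + (5/14)·log₂(5/14) + (1/6)·log₂(1/6)]
  = 0.51639 + 0.45568 + 0.53051 + 0.43083 = 1.9334 bits

H(Y|X) = Σ_x P(x)·H(Y|X=x):
  X=0: P(X=0) = 2/7, P(Y|X=0) = (7/12, 1/4, 1/12, 1/12) → H(Y|X=0) = 1.55110
  X=1: P(X=1) = 4/21, P(Y|X=1) = (0, 3/4, 1/8, 1/8) → H(Y|X=1) = 1.06128
  X=2: P(X=2) = 5/14, P(Y|X=2) = (2/15, 1/3, 2/5, 2/15) → H(Y|X=2) = 1.83226
  X=3: P(X=3) = 1/6, P(Y|X=3) = (1/7, 0, 2/7, 4/7) → H(Y|X=3) = 1.37878
H(Y|X) = (2/7)·1.55110 + (4/21)·1.06128 + (5/14)·1.83226 + (1/6)·1.37878 = 1.5295 bits

H(X,Y) = -Σ_{x,y} P(x,y) log₂ P(x,y). Per-cell terms -P(x,y)·log₂P(x,y):
  X=0: 0.43083, 0.27195, 0.12839, 0.12839
  X=1: 0.00000, 0.40105, 0.12839, 0.12839
  X=2: 0.20916, 0.36552, 0.40105, 0.20916
  X=3: 0.12839, 0.00000, 0.20916, 0.32308
  (cells with P = 0 contribute 0)
Sum of the 16 terms: H(X,Y) = 3.4629 bits

Chain rule check:
  H(X) + H(Y|X) = 1.9334 + 1.5295 = 3.4629 bits
  H(X,Y) = 3.4629 bits
✓ Chain rule verified.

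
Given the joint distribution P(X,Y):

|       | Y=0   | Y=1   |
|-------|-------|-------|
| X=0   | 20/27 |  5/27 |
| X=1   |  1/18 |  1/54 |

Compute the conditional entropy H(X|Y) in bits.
0.3802 bits

H(X|Y) = H(X,Y) - H(Y)

H(X,Y) = -Σ_{x,y} P(x,y) log₂ P(x,y). Per-cell terms -P(x,y)·log₂P(x,y):
  X=0: 0.3207, 0.4505
  X=1: 0.2317, 0.1066
Sum of the 4 terms: H(X,Y) = 1.1095 bits

Marginal of Y (column sums):
  P(Y=0) = 20/27 + 1/18 = 43/54
  P(Y=1) = 5/27 + 1/54 = 11/54
H(Y) = -[(43/54)·log₂(43/54) + (11/54)·log₂(11/54)]
  = 0.2617 + 0.4676 = 0.7293 bits

H(X|Y) = H(X,Y) - H(Y) = 1.1095 - 0.7293 = 0.3802 bits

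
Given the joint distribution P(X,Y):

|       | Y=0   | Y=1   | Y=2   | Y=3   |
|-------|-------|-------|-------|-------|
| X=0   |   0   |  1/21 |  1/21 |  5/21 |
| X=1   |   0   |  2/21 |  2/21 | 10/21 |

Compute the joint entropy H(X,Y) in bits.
2.0671 bits

H(X,Y) = -Σ_{x,y} P(x,y) log₂ P(x,y). Per-cell terms -P(x,y)·log₂P(x,y):
  X=0: 0.00000, 0.20916, 0.20916, 0.49295
  X=1: 0.00000, 0.32308, 0.32308, 0.50971
  (cells with P = 0 contribute 0)
Sum of the 8 terms: H(X,Y) = 2.0671 bits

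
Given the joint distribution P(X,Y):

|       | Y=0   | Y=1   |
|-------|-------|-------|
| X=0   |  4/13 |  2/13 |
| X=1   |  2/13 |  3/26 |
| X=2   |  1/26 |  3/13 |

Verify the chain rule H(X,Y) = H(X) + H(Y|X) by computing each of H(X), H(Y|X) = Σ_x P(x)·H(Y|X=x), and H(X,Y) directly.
H(X) = 1.5342 bits, H(Y|X) = 0.8484 bits, H(X,Y) = 2.3826 bits

Marginal of X (row sums):
  P(X=0) = 4/13 + 2/13 = 6/13
  P(X=1) = 2/13 + 3/26 = 7/26
  P(X=2) = 1/26 + 3/13 = 7/26
H(X) = -[(6/13)·log₂(6/13) + (7/26)·log₂(7/26) + (7/26)·log₂(7/26)]
  = 0.51484 + 0.50968 + 0.50968 = 1.5342 bits

H(Y|X) = Σ_x P(x)·H(Y|X=x):
  X=0: P(X=0) = 6/13, P(Y|X=0) = (2/3, 1/3) → H(Y|X=0) = 0.91830
  X=1: P(X=1) = 7/26, P(Y|X=1) = (4/7, 3/7) → H(Y|X=1) = 0.98523
  X=2: P(X=2) = 7/26, P(Y|X=2) = (1/7, 6/7) → H(Y|X=2) = 0.59167
H(Y|X) = (6/13)·0.91830 + (7/26)·0.98523 + (7/26)·0.59167 = 0.8484 bits

H(X,Y) = -Σ_{x,y} P(x,y) log₂ P(x,y). Per-cell terms -P(x,y)·log₂P(x,y):
  X=0: 0.52321, 0.41545
  X=1: 0.41545, 0.35948
  X=2: 0.18079, 0.48819
Sum of the 6 terms: H(X,Y) = 2.3826 bits

Chain rule check:
  H(X) + H(Y|X) = 1.5342 + 0.8484 = 2.3826 bits
  H(X,Y) = 2.3826 bits
✓ Chain rule verified.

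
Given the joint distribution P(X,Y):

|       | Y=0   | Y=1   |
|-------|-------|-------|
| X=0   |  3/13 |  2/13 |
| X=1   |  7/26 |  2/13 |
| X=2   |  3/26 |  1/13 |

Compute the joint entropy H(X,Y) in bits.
2.4729 bits

H(X,Y) = -Σ_{x,y} P(x,y) log₂ P(x,y). Per-cell terms -P(x,y)·log₂P(x,y):
  X=0: 0.48819, 0.41545
  X=1: 0.50968, 0.41545
  X=2: 0.35948, 0.28465
Sum of the 6 terms: H(X,Y) = 2.4729 bits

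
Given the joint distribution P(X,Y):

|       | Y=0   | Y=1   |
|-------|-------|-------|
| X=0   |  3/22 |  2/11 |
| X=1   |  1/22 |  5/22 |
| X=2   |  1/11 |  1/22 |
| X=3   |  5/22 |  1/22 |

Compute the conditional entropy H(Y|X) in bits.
0.7933 bits

H(Y|X) = H(X,Y) - H(X)

H(X,Y) = -Σ_{x,y} P(x,y) log₂ P(x,y). Per-cell terms -P(x,y)·log₂P(x,y):
  X=0: 0.39197, 0.44717
  X=1: 0.20270, 0.48580
  X=2: 0.31449, 0.20270
  X=3: 0.48580, 0.20270
Sum of the 8 terms: H(X,Y) = 2.73333 bits

Marginal of X (row sums):
  P(X=0) = 3/22 + 2/11 = 7/22
  P(X=1) = 1/22 + 5/22 = 3/11
  P(X=2) = 1/11 + 1/22 = 3/22
  P(X=3) = 5/22 + 1/22 = 3/11
H(X) = -[(7/22)·log₂(7/22) + (3/11)·log₂(3/11) + (3/22)·log₂(3/22) + (3/11)·log₂(3/11)]
  = 0.52566 + 0.51122 + 0.39197 + 0.51122 = 1.94007 bits

H(Y|X) = H(X,Y) - H(X) = 2.73333 - 1.94007 = 0.7933 bits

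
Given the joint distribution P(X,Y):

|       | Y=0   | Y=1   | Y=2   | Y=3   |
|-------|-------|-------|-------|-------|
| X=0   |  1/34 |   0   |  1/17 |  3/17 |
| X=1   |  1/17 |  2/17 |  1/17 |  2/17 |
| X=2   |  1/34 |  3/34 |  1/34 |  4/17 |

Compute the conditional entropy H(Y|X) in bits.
1.5703 bits

H(Y|X) = H(X,Y) - H(X)

H(X,Y) = -Σ_{x,y} P(x,y) log₂ P(x,y). Per-cell terms -P(x,y)·log₂P(x,y):
  X=0: 0.14963, 0.00000, 0.24044, 0.44162
  X=1: 0.24044, 0.36323, 0.24044, 0.36323
  X=2: 0.14963, 0.30904, 0.14963, 0.49117
  (cells with P = 0 contribute 0)
Sum of the 12 terms: H(X,Y) = 3.1385 bits

Marginal of X (row sums):
  P(X=0) = 1/34 + 0 + 1/17 + 3/17 = 9/34
  P(X=1) = 1/17 + 2/17 + 1/17 + 2/17 = 6/17
  P(X=2) = 1/34 + 3/34 + 1/34 + 4/17 = 13/34
H(X) = -[(9/34)·log₂(9/34) + (6/17)·log₂(6/17) + (13/34)·log₂(13/34)]
  = 0.50758 + 0.53029 + 0.53033 = 1.5682 bits

H(Y|X) = H(X,Y) - H(X) = 3.1385 - 1.5682 = 1.5703 bits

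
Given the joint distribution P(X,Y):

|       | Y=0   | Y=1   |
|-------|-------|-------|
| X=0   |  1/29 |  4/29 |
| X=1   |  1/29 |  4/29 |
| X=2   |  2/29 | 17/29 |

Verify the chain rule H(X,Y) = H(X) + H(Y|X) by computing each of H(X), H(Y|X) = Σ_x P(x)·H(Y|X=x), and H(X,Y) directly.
H(X) = 1.2742 bits, H(Y|X) = 0.5670 bits, H(X,Y) = 1.8412 bits

Marginal of X (row sums):
  P(X=0) = 1/29 + 4/29 = 5/29
  P(X=1) = 1/29 + 4/29 = 5/29
  P(X=2) = 2/29 + 17/29 = 19/29
H(X) = -[(5/29)·log₂(5/29) + (5/29)·log₂(5/29) + (19/29)·log₂(19/29)]
  = 0.43725 + 0.43725 + 0.39969 = 1.2742 bits

H(Y|X) = Σ_x P(x)·H(Y|X=x):
  X=0: P(X=0) = 5/29, P(Y|X=0) = (1/5, 4/5) → H(Y|X=0) = 0.72193
  X=1: P(X=1) = 5/29, P(Y|X=1) = (1/5, 4/5) → H(Y|X=1) = 0.72193
  X=2: P(X=2) = 19/29, P(Y|X=2) = (2/19, 17/19) → H(Y|X=2) = 0.48546
H(Y|X) = (5/29)·0.72193 + (5/29)·0.72193 + (19/29)·0.48546 = 0.5670 bits

H(X,Y) = -Σ_{x,y} P(x,y) log₂ P(x,y). Per-cell terms -P(x,y)·log₂P(x,y):
  X=0: 0.16752, 0.39420
  X=1: 0.16752, 0.39420
  X=2: 0.26607, 0.45168
Sum of the 6 terms: H(X,Y) = 1.8412 bits

Chain rule check:
  H(X) + H(Y|X) = 1.2742 + 0.5670 = 1.8412 bits
  H(X,Y) = 1.8412 bits
✓ Chain rule verified.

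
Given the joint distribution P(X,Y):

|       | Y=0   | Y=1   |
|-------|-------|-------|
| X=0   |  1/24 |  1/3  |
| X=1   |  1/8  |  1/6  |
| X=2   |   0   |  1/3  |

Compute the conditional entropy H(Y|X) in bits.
0.4761 bits

H(Y|X) = H(X,Y) - H(X)

H(X,Y) = -Σ_{x,y} P(x,y) log₂ P(x,y). Per-cell terms -P(x,y)·log₂P(x,y):
  X=0: 0.19104, 0.52832
  X=1: 0.37500, 0.43083
  X=2: 0.00000, 0.52832
  (cells with P = 0 contribute 0)
Sum of the 6 terms: H(X,Y) = 2.0535 bits

Marginal of X (row sums):
  P(X=0) = 1/24 + 1/3 = 3/8
  P(X=1) = 1/8 + 1/6 = 7/24
  P(X=2) = 0 + 1/3 = 1/3
H(X) = -[(3/8)·log₂(3/8) + (7/24)·log₂(7/24) + (1/3)·log₂(1/3)]
  = 0.53064 + 0.51847 + 0.52832 = 1.5774 bits

H(Y|X) = H(X,Y) - H(X) = 2.0535 - 1.5774 = 0.4761 bits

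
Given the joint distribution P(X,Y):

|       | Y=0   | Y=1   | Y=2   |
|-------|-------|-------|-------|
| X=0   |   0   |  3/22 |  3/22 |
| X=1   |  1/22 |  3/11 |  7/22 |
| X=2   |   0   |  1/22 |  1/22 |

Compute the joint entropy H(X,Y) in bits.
2.4289 bits

H(X,Y) = -Σ_{x,y} P(x,y) log₂ P(x,y). Per-cell terms -P(x,y)·log₂P(x,y):
  X=0: 0.00000, 0.39197, 0.39197
  X=1: 0.20270, 0.51122, 0.52566
  X=2: 0.00000, 0.20270, 0.20270
  (cells with P = 0 contribute 0)
Sum of the 9 terms: H(X,Y) = 2.4289 bits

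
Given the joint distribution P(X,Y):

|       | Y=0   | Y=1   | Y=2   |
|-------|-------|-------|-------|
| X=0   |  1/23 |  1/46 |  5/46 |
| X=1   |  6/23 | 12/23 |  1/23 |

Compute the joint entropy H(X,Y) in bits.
1.8569 bits

H(X,Y) = -Σ_{x,y} P(x,y) log₂ P(x,y). Per-cell terms -P(x,y)·log₂P(x,y):
  X=0: 0.1967, 0.1201, 0.3480
  X=1: 0.5057, 0.4897, 0.1967
Sum of the 6 terms: H(X,Y) = 1.8569 bits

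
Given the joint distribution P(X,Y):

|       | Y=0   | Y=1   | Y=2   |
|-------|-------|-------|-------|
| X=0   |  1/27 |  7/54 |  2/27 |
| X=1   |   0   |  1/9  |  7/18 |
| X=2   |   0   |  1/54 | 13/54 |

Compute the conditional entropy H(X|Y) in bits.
1.2818 bits

H(X|Y) = H(X,Y) - H(Y)

H(X,Y) = -Σ_{x,y} P(x,y) log₂ P(x,y). Per-cell terms -P(x,y)·log₂P(x,y):
  X=0: 0.17611, 0.38209, 0.27814
  X=1: 0.00000, 0.35221, 0.52989
  X=2: 0.00000, 0.10657, 0.49459
  (cells with P = 0 contribute 0)
Sum of the 9 terms: H(X,Y) = 2.3196 bits

Marginal of Y (column sums):
  P(Y=0) = 1/27 + 0 + 0 = 1/27
  P(Y=1) = 7/54 + 1/9 + 1/54 = 7/27
  P(Y=2) = 2/27 + 7/18 + 13/54 = 19/27
H(Y) = -[(1/27)·log₂(1/27) + (7/27)·log₂(7/27) + (19/27)·log₂(19/27)]
  = 0.17611 + 0.50492 + 0.35675 = 1.0378 bits

H(X|Y) = H(X,Y) - H(Y) = 2.3196 - 1.0378 = 1.2818 bits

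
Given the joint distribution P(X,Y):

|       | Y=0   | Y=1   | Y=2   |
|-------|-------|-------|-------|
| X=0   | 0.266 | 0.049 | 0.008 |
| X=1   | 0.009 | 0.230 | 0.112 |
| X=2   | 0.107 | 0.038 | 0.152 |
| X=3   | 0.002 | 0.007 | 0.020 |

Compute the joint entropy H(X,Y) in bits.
2.7980 bits

H(X,Y) = -Σ_{x,y} P(x,y) log₂ P(x,y). Per-cell terms -P(x,y)·log₂P(x,y):
  X=0: 0.5082, 0.2132, 0.0557
  X=1: 0.0612, 0.4877, 0.3537
  X=2: 0.3450, 0.1793, 0.4131
  X=3: 0.0179, 0.0501, 0.1129
Sum of the 12 terms: H(X,Y) = 2.7980 bits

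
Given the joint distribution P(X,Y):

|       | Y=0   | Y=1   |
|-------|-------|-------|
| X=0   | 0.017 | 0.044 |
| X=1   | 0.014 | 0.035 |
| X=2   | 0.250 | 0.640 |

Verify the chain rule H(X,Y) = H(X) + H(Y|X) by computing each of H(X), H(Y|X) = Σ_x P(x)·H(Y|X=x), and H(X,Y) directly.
H(X) = 0.6090 bits, H(Y|X) = 0.8568 bits, H(X,Y) = 1.4658 bits

Marginal of X (row sums):
  P(X=0) = 0.017 + 0.044 = 0.061
  P(X=1) = 0.014 + 0.035 = 0.049
  P(X=2) = 0.250 + 0.640 = 0.890
H(X) = -[0.061·log₂(0.061) + 0.049·log₂(0.049) + 0.890·log₂(0.890)]
  = 0.24614 + 0.21320 + 0.14963 = 0.6090 bits

H(Y|X) = Σ_x P(x)·H(Y|X=x):
  X=0: P(X=0) = 0.061, P(Y|X=0) = (17/61, 44/61) → H(Y|X=0) = 0.85366
  X=1: P(X=1) = 0.049, P(Y|X=1) = (2/7, 5/7) → H(Y|X=1) = 0.86312
  X=2: P(X=2) = 0.890, P(Y|X=2) = (25/89, 64/89) → H(Y|X=2) = 0.85667
H(Y|X) = 0.061·0.85366 + 0.049·0.86312 + 0.890·0.85667 = 0.8568 bits

H(X,Y) = -Σ_{x,y} P(x,y) log₂ P(x,y). Per-cell terms -P(x,y)·log₂P(x,y):
  X=0: 0.09993, 0.19828
  X=1: 0.08622, 0.16928
  X=2: 0.50000, 0.41207
Sum of the 6 terms: H(X,Y) = 1.4658 bits

Chain rule check:
  H(X) + H(Y|X) = 0.6090 + 0.8568 = 1.4658 bits
  H(X,Y) = 1.4658 bits
✓ Chain rule verified.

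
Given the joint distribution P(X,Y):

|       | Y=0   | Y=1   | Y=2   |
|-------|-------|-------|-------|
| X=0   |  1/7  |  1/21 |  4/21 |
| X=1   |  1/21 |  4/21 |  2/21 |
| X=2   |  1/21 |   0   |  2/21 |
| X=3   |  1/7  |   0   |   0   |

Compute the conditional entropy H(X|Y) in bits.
1.4333 bits

H(X|Y) = H(X,Y) - H(Y)

H(X,Y) = -Σ_{x,y} P(x,y) log₂ P(x,y). Per-cell terms -P(x,y)·log₂P(x,y):
  X=0: 0.40105, 0.20916, 0.45568
  X=1: 0.20916, 0.45568, 0.32308
  X=2: 0.20916, 0.00000, 0.32308
  X=3: 0.40105, 0.00000, 0.00000
  (cells with P = 0 contribute 0)
Sum of the 12 terms: H(X,Y) = 2.9871 bits

Marginal of Y (column sums):
  P(Y=0) = 1/7 + 1/21 + 1/21 + 1/7 = 8/21
  P(Y=1) = 1/21 + 4/21 + 0 + 0 = 5/21
  P(Y=2) = 4/21 + 2/21 + 2/21 + 0 = 8/21
H(Y) = -[(8/21)·log₂(8/21) + (5/21)·log₂(5/21) + (8/21)·log₂(8/21)]
  = 0.53041 + 0.49295 + 0.53041 = 1.5538 bits

H(X|Y) = H(X,Y) - H(Y) = 2.9871 - 1.5538 = 1.4333 bits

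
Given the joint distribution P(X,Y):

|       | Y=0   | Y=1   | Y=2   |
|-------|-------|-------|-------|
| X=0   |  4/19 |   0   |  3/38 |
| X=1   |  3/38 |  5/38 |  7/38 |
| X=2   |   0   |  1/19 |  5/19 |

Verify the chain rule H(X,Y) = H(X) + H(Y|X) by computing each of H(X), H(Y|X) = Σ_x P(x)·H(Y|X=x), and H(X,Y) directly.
H(X) = 1.5722 bits, H(Y|X) = 1.0444 bits, H(X,Y) = 2.6166 bits

Marginal of X (row sums):
  P(X=0) = 4/19 + 0 + 3/38 = 11/38
  P(X=1) = 3/38 + 5/38 + 7/38 = 15/38
  P(X=2) = 0 + 1/19 + 5/19 = 6/19
H(X) = -[(11/38)·log₂(11/38) + (15/38)·log₂(15/38) + (6/19)·log₂(6/19)]
  = 0.5177 + 0.5294 + 0.5251 = 1.5722 bits

H(Y|X) = Σ_x P(x)·H(Y|X=x):
  X=0: P(X=0) = 11/38, P(Y|X=0) = (8/11, 0, 3/11) → H(Y|X=0) = 0.8454
  X=1: P(X=1) = 15/38, P(Y|X=1) = (1/5, 1/3, 7/15) → H(Y|X=1) = 1.5058
  X=2: P(X=2) = 6/19, P(Y|X=2) = (0, 1/6, 5/6) → H(Y|X=2) = 0.6500
H(Y|X) = (11/38)·0.8454 + (15/38)·1.5058 + (6/19)·0.6500 = 1.0444 bits

H(X,Y) = -Σ_{x,y} P(x,y) log₂ P(x,y). Per-cell terms -P(x,y)·log₂P(x,y):
  X=0: 0.4732, 0.0000, 0.2892
  X=1: 0.2892, 0.3850, 0.4496
  X=2: 0.0000, 0.2236, 0.5068
  (cells with P = 0 contribute 0)
Sum of the 9 terms: H(X,Y) = 2.6166 bits

Chain rule check:
  H(X) + H(Y|X) = 1.5722 + 1.0444 = 2.6166 bits
  H(X,Y) = 2.6166 bits
✓ Chain rule verified.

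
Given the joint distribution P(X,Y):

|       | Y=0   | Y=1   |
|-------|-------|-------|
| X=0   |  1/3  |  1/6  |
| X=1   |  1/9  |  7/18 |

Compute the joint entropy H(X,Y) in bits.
1.8413 bits

H(X,Y) = -Σ_{x,y} P(x,y) log₂ P(x,y). Per-cell terms -P(x,y)·log₂P(x,y):
  X=0: 0.5283208, 0.4308271
  X=1: 0.3522139, 0.5298884
Sum of the 4 terms: H(X,Y) = 1.8413 bits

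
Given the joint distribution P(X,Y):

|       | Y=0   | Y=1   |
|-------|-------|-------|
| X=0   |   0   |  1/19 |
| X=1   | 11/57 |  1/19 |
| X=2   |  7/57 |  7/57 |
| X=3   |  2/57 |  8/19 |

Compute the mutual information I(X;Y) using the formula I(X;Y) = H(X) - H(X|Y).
0.3267 bits

I(X;Y) = H(X) - H(X|Y)

Marginal of X (row sums):
  P(X=0) = 0 + 1/19 = 1/19
  P(X=1) = 11/57 + 1/19 = 14/57
  P(X=2) = 7/57 + 7/57 = 14/57
  P(X=3) = 2/57 + 8/19 = 26/57
H(X) = -[(1/19)·log₂(1/19) + (14/57)·log₂(14/57) + (14/57)·log₂(14/57) + (26/57)·log₂(26/57)]
  = 0.223575 + 0.497500 + 0.497500 + 0.516556 = 1.73513 bits

Marginal of Y (column sums):
  P(Y=0) = 0 + 11/57 + 7/57 + 2/57 = 20/57
  P(Y=1) = 1/19 + 1/19 + 7/57 + 8/19 = 37/57
H(X|Y) = Σ_y P(y)·H(X|Y=y):
  Y=0: P(Y=0) = 20/57, P(X|Y=0) = (0, 11/20, 7/20, 1/10) → H(X|Y=0) = 1.336666
  Y=1: P(Y=1) = 37/57, P(X|Y=1) = (3/37, 3/37, 7/37, 24/37) → H(X|Y=1) = 1.447281
H(X|Y) = (20/57)·1.336666 + (37/57)·1.447281 = 1.40847 bits

I(X;Y) = H(X) - H(X|Y) = 1.73513 - 1.40847 = 0.3267 bits

Cross-check via I(X;Y) = H(X) + H(Y) - H(X,Y): computing H(Y) from the column sums and H(X,Y) from the 8 cells in the same way gives H(Y) = 0.93485 bits and H(X,Y) = 2.34332 bits, so
I(X;Y) = 1.73513 + 0.93485 - 2.34332 = 0.3267 bits ✓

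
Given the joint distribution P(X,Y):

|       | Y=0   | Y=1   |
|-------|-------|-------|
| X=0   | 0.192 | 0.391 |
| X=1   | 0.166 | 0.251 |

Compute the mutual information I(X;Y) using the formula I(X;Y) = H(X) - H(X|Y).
0.0036 bits

I(X;Y) = H(X) - H(X|Y)

Marginal of X (row sums):
  P(X=0) = 0.192 + 0.391 = 0.583
  P(X=1) = 0.166 + 0.251 = 0.417
H(X) = -[0.583·log₂(0.583) + 0.417·log₂(0.417)]
  = 0.4538 + 0.5262 = 0.9800 bits

Marginal of Y (column sums):
  P(Y=0) = 0.192 + 0.166 = 0.358
  P(Y=1) = 0.391 + 0.251 = 0.642
H(X|Y) = Σ_y P(y)·H(X|Y=y):
  Y=0: P(Y=0) = 0.358, P(X|Y=0) = (96/179, 83/179) → H(X|Y=0) = 0.9962
  Y=1: P(Y=1) = 0.642, P(X|Y=1) = (391/642, 251/642) → H(X|Y=1) = 0.9654
H(X|Y) = 0.358·0.9962 + 0.642·0.9654 = 0.9764 bits

I(X;Y) = H(X) - H(X|Y) = 0.9800 - 0.9764 = 0.0036 bits

Cross-check via I(X;Y) = H(X) + H(Y) - H(X,Y): computing H(Y) from the column sums and H(X,Y) from the 4 cells in the same way gives H(Y) = 0.9410 bits and H(X,Y) = 1.9174 bits, so
I(X;Y) = 0.9800 + 0.9410 - 1.9174 = 0.0036 bits ✓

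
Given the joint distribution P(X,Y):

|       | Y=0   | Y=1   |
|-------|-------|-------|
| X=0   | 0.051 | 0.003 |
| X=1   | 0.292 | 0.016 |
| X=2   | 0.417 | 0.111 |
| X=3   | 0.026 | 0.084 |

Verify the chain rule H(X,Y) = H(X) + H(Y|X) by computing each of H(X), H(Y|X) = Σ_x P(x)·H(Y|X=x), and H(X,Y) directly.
H(X) = 1.5875 bits, H(Y|X) = 0.5860 bits, H(X,Y) = 2.1734 bits

Marginal of X (row sums):
  P(X=0) = 0.051 + 0.003 = 0.054
  P(X=1) = 0.292 + 0.016 = 0.308
  P(X=2) = 0.417 + 0.111 = 0.528
  P(X=3) = 0.026 + 0.084 = 0.110
H(X) = -[0.054·log₂(0.054) + 0.308·log₂(0.308) + 0.528·log₂(0.528) + 0.110·log₂(0.110)]
  = 0.22739 + 0.52329 + 0.48649 + 0.35029 = 1.5875 bits

H(Y|X) = Σ_x P(x)·H(Y|X=x):
  X=0: P(X=0) = 0.054, P(Y|X=0) = (17/18, 1/18) → H(Y|X=0) = 0.30954
  X=1: P(X=1) = 0.308, P(Y|X=1) = (73/77, 4/77) → H(Y|X=1) = 0.29462
  X=2: P(X=2) = 0.528, P(Y|X=2) = (139/176, 37/176) → H(Y|X=2) = 0.74192
  X=3: P(X=3) = 0.110, P(Y|X=3) = (13/55, 42/55) → H(Y|X=3) = 0.78894
H(Y|X) = 0.054·0.30954 + 0.308·0.29462 + 0.528·0.74192 + 0.110·0.78894 = 0.5860 bits

H(X,Y) = -Σ_{x,y} P(x,y) log₂ P(x,y). Per-cell terms -P(x,y)·log₂P(x,y):
  X=0: 0.21896, 0.02514
  X=1: 0.51858, 0.09545
  X=2: 0.52620, 0.35202
  X=3: 0.13690, 0.30017
Sum of the 8 terms: H(X,Y) = 2.1734 bits

Chain rule check:
  H(X) + H(Y|X) = 1.5875 + 0.5860 = 2.1735 bits
  H(X,Y) = 2.1734 bits
✓ Chain rule verified (Δ = 0.0001 is 4-dp rounding noise: each of the three values was rounded independently).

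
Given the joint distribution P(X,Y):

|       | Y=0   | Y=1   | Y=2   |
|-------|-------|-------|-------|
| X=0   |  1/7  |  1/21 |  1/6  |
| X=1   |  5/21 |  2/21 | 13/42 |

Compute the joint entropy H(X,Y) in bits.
2.3807 bits

H(X,Y) = -Σ_{x,y} P(x,y) log₂ P(x,y). Per-cell terms -P(x,y)·log₂P(x,y):
  X=0: 0.401051, 0.209158, 0.430827
  X=1: 0.492950, 0.323078, 0.523676
Sum of the 6 terms: H(X,Y) = 2.3807 bits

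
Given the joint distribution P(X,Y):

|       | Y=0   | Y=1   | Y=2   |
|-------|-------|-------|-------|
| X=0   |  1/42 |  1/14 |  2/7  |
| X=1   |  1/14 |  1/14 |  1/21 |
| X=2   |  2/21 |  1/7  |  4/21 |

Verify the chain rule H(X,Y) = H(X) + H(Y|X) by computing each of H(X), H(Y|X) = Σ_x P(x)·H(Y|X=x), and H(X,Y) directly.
H(X) = 1.5100 bits, H(Y|X) = 1.3396 bits, H(X,Y) = 2.8496 bits

Marginal of X (row sums):
  P(X=0) = 1/42 + 1/14 + 2/7 = 8/21
  P(X=1) = 1/14 + 1/14 + 1/21 = 4/21
  P(X=2) = 2/21 + 1/7 + 4/21 = 3/7
H(X) = -[(8/21)·log₂(8/21) + (4/21)·log₂(4/21) + (3/7)·log₂(3/7)]
  = 0.53041 + 0.45568 + 0.52388 = 1.5100 bits

H(Y|X) = Σ_x P(x)·H(Y|X=x):
  X=0: P(X=0) = 8/21, P(Y|X=0) = (1/16, 3/16, 3/4) → H(Y|X=0) = 1.01410
  X=1: P(X=1) = 4/21, P(Y|X=1) = (3/8, 3/8, 1/4) → H(Y|X=1) = 1.56128
  X=2: P(X=2) = 3/7, P(Y|X=2) = (2/9, 1/3, 4/9) → H(Y|X=2) = 1.53049
H(Y|X) = (8/21)·1.01410 + (4/21)·1.56128 + (3/7)·1.53049 = 1.3396 bits

H(X,Y) = -Σ_{x,y} P(x,y) log₂ P(x,y). Per-cell terms -P(x,y)·log₂P(x,y):
  X=0: 0.12839, 0.27195, 0.51639
  X=1: 0.27195, 0.27195, 0.20916
  X=2: 0.32308, 0.40105, 0.45568
Sum of the 9 terms: H(X,Y) = 2.8496 bits

Chain rule check:
  H(X) + H(Y|X) = 1.5100 + 1.3396 = 2.8496 bits
  H(X,Y) = 2.8496 bits
✓ Chain rule verified.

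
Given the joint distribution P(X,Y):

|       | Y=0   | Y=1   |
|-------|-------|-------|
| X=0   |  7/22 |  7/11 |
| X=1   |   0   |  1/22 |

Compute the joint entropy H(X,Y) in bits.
1.1433 bits

H(X,Y) = -Σ_{x,y} P(x,y) log₂ P(x,y). Per-cell terms -P(x,y)·log₂P(x,y):
  X=0: 0.52566, 0.41496
  X=1: 0.00000, 0.20270
  (cells with P = 0 contribute 0)
Sum of the 4 terms: H(X,Y) = 1.1433 bits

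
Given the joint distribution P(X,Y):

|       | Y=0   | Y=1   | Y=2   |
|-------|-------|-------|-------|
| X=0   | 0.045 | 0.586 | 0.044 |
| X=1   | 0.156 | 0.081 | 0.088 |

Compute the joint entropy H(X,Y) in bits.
1.8718 bits

H(X,Y) = -Σ_{x,y} P(x,y) log₂ P(x,y). Per-cell terms -P(x,y)·log₂P(x,y):
  X=0: 0.2013, 0.4518, 0.1983
  X=1: 0.4181, 0.2937, 0.3086
Sum of the 6 terms: H(X,Y) = 1.8718 bits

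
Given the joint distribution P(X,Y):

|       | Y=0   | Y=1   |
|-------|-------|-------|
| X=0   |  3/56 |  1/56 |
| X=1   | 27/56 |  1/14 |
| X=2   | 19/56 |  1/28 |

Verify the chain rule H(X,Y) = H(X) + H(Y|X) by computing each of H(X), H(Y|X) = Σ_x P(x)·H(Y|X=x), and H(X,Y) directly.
H(X) = 1.2749 bits, H(Y|X) = 0.5352 bits, H(X,Y) = 1.8101 bits

Marginal of X (row sums):
  P(X=0) = 3/56 + 1/56 = 1/14
  P(X=1) = 27/56 + 1/14 = 31/56
  P(X=2) = 19/56 + 1/28 = 3/8
H(X) = -[(1/14)·log₂(1/14) + (31/56)·log₂(31/56) + (3/8)·log₂(3/8)]
  = 0.2720 + 0.4723 + 0.5306 = 1.2749 bits

H(Y|X) = Σ_x P(x)·H(Y|X=x):
  X=0: P(X=0) = 1/14, P(Y|X=0) = (3/4, 1/4) → H(Y|X=0) = 0.8113
  X=1: P(X=1) = 31/56, P(Y|X=1) = (27/31, 4/31) → H(Y|X=1) = 0.5548
  X=2: P(X=2) = 3/8, P(Y|X=2) = (19/21, 2/21) → H(Y|X=2) = 0.4537
H(Y|X) = (1/14)·0.8113 + (31/56)·0.5548 + (3/8)·0.4537 = 0.5352 bits

H(X,Y) = -Σ_{x,y} P(x,y) log₂ P(x,y). Per-cell terms -P(x,y)·log₂P(x,y):
  X=0: 0.2262, 0.1037
  X=1: 0.5074, 0.2720
  X=2: 0.5291, 0.1717
Sum of the 6 terms: H(X,Y) = 1.8101 bits

Chain rule check:
  H(X) + H(Y|X) = 1.2749 + 0.5352 = 1.8101 bits
  H(X,Y) = 1.8101 bits
✓ Chain rule verified.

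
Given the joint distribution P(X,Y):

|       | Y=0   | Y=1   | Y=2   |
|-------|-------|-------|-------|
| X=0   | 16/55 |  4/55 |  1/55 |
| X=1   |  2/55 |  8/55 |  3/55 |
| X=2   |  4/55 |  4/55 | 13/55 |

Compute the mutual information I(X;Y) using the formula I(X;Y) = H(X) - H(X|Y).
0.3756 bits

I(X;Y) = H(X) - H(X|Y)

Marginal of X (row sums):
  P(X=0) = 16/55 + 4/55 + 1/55 = 21/55
  P(X=1) = 2/55 + 8/55 + 3/55 = 13/55
  P(X=2) = 4/55 + 4/55 + 13/55 = 21/55
H(X) = -[(21/55)·log₂(21/55) + (13/55)·log₂(13/55) + (21/55)·log₂(21/55)]
  = 0.530362 + 0.491854 + 0.530362 = 1.55258 bits

Marginal of Y (column sums):
  P(Y=0) = 16/55 + 2/55 + 4/55 = 2/5
  P(Y=1) = 4/55 + 8/55 + 4/55 = 16/55
  P(Y=2) = 1/55 + 3/55 + 13/55 = 17/55
H(X|Y) = Σ_y P(y)·H(X|Y=y):
  Y=0: P(Y=0) = 2/5, P(X|Y=0) = (8/11, 1/11, 2/11) → H(X|Y=0) = 1.095795
  Y=1: P(Y=1) = 16/55, P(X|Y=1) = (1/4, 1/2, 1/4) → H(X|Y=1) = 1.500000
  Y=2: P(Y=2) = 17/55, P(X|Y=2) = (1/17, 3/17, 13/17) → H(X|Y=2) = 0.978016
H(X|Y) = (2/5)·1.095795 + (16/55)·1.500000 + (17/55)·0.978016 = 1.17698 bits

I(X;Y) = H(X) - H(X|Y) = 1.55258 - 1.17698 = 0.3756 bits

Cross-check via I(X;Y) = H(X) + H(Y) - H(X,Y): computing H(Y) from the column sums and H(X,Y) from the 9 cells in the same way gives H(Y) = 1.57055 bits and H(X,Y) = 2.74753 bits, so
I(X;Y) = 1.55258 + 1.57055 - 2.74753 = 0.3756 bits ✓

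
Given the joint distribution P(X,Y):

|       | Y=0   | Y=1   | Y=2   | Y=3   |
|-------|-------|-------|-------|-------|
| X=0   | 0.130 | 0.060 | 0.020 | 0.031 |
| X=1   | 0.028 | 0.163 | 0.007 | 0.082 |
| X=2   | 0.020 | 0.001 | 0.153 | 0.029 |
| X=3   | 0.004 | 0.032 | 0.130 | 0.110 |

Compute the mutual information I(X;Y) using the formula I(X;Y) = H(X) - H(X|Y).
0.5436 bits

I(X;Y) = H(X) - H(X|Y)

Marginal of X (row sums):
  P(X=0) = 0.130 + 0.060 + 0.020 + 0.031 = 0.241
  P(X=1) = 0.028 + 0.163 + 0.007 + 0.082 = 0.280
  P(X=2) = 0.020 + 0.001 + 0.153 + 0.029 = 0.203
  P(X=3) = 0.004 + 0.032 + 0.130 + 0.110 = 0.276
H(X) = -[0.241·log₂(0.241) + 0.280·log₂(0.280) + 0.203·log₂(0.203) + 0.276·log₂(0.276)]
  = 0.49475 + 0.51422 + 0.46699 + 0.51260 = 1.9886 bits

Marginal of Y (column sums):
  P(Y=0) = 0.130 + 0.028 + 0.020 + 0.004 = 0.182
  P(Y=1) = 0.060 + 0.163 + 0.001 + 0.032 = 0.256
  P(Y=2) = 0.020 + 0.007 + 0.153 + 0.130 = 0.310
  P(Y=3) = 0.031 + 0.082 + 0.029 + 0.110 = 0.252
H(X|Y) = Σ_y P(y)·H(X|Y=y):
  Y=0: P(Y=0) = 0.182, P(X|Y=0) = (5/7, 2/13, 10/91, 2/91) → H(X|Y=0) = 1.23333
  Y=1: P(Y=1) = 0.256, P(X|Y=1) = (15/64, 163/256, 1/256, 1/8) → H(X|Y=1) = 1.31150
  Y=2: P(Y=2) = 0.310, P(X|Y=2) = (2/31, 7/310, 153/310, 13/31) → H(X|Y=2) = 1.40716
  Y=3: P(Y=3) = 0.252, P(X|Y=3) = (31/252, 41/126, 29/252, 55/126) → H(X|Y=3) = 1.77994
H(X|Y) = 0.182·1.23333 + 0.256·1.31150 + 0.310·1.40716 + 0.252·1.77994 = 1.4450 bits

I(X;Y) = H(X) - H(X|Y) = 1.9886 - 1.4450 = 0.5436 bits

Cross-check via I(X;Y) = H(X) + H(Y) - H(X,Y): computing H(Y) from the column sums and H(X,Y) from the 16 cells in the same way gives H(Y) = 1.9755 bits and H(X,Y) = 3.4205 bits, so
I(X;Y) = 1.9886 + 1.9755 - 3.4205 = 0.5436 bits ✓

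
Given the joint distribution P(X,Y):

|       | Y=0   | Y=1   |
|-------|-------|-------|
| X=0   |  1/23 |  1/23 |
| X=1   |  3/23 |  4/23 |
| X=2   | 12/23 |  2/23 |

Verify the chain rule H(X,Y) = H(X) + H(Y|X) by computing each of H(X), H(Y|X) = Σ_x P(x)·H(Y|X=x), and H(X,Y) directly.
H(X) = 1.2647 bits, H(Y|X) = 0.7470 bits, H(X,Y) = 2.0116 bits

Marginal of X (row sums):
  P(X=0) = 1/23 + 1/23 = 2/23
  P(X=1) = 3/23 + 4/23 = 7/23
  P(X=2) = 12/23 + 2/23 = 14/23
H(X) = -[(2/23)·log₂(2/23) + (7/23)·log₂(7/23) + (14/23)·log₂(14/23)]
  = 0.30640 + 0.52232 + 0.43595 = 1.2647 bits

H(Y|X) = Σ_x P(x)·H(Y|X=x):
  X=0: P(X=0) = 2/23, P(Y|X=0) = (1/2, 1/2) → H(Y|X=0) = 1.00000
  X=1: P(X=1) = 7/23, P(Y|X=1) = (3/7, 4/7) → H(Y|X=1) = 0.98523
  X=2: P(X=2) = 14/23, P(Y|X=2) = (6/7, 1/7) → H(Y|X=2) = 0.59167
H(Y|X) = (2/23)·1.00000 + (7/23)·0.98523 + (14/23)·0.59167 = 0.7470 bits

H(X,Y) = -Σ_{x,y} P(x,y) log₂ P(x,y). Per-cell terms -P(x,y)·log₂P(x,y):
  X=0: 0.19668, 0.19668
  X=1: 0.38330, 0.43888
  X=2: 0.48970, 0.30640
Sum of the 6 terms: H(X,Y) = 2.0116 bits

Chain rule check:
  H(X) + H(Y|X) = 1.2647 + 0.7470 = 2.0117 bits
  H(X,Y) = 2.0116 bits
✓ Chain rule verified (Δ = 0.0001 is 4-dp rounding noise: each of the three values was rounded independently).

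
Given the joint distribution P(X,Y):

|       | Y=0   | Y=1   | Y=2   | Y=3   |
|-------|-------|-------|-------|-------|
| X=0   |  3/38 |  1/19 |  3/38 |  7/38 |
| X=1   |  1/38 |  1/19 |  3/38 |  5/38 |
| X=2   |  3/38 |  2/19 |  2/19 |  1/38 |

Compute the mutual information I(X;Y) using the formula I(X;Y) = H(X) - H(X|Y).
0.1329 bits

I(X;Y) = H(X) - H(X|Y)

Marginal of X (row sums):
  P(X=0) = 3/38 + 1/19 + 3/38 + 7/38 = 15/38
  P(X=1) = 1/38 + 1/19 + 3/38 + 5/38 = 11/38
  P(X=2) = 3/38 + 2/19 + 2/19 + 1/38 = 6/19
H(X) = -[(15/38)·log₂(15/38) + (11/38)·log₂(11/38) + (6/19)·log₂(6/19)]
  = 0.52936 + 0.51772 + 0.52515 = 1.57223 bits

Marginal of Y (column sums):
  P(Y=0) = 3/38 + 1/38 + 3/38 = 7/38
  P(Y=1) = 1/19 + 1/19 + 2/19 = 4/19
  P(Y=2) = 3/38 + 3/38 + 2/19 = 5/19
  P(Y=3) = 7/38 + 5/38 + 1/38 = 13/38
H(X|Y) = Σ_y P(y)·H(X|Y=y):
  Y=0: P(Y=0) = 7/38, P(X|Y=0) = (3/7, 1/7, 3/7) → H(X|Y=0) = 1.44882
  Y=1: P(Y=1) = 4/19, P(X|Y=1) = (1/4, 1/4, 1/2) → H(X|Y=1) = 1.50000
  Y=2: P(Y=2) = 5/19, P(X|Y=2) = (3/10, 3/10, 2/5) → H(X|Y=2) = 1.57095
  Y=3: P(Y=3) = 13/38, P(X|Y=3) = (7/13, 5/13, 1/13) → H(X|Y=3) = 1.29574
H(X|Y) = (7/38)·1.44882 + (4/19)·1.50000 + (5/19)·1.57095 + (13/38)·1.29574 = 1.43936 bits

I(X;Y) = H(X) - H(X|Y) = 1.57223 - 1.43936 = 0.1329 bits

Cross-check via I(X;Y) = H(X) + H(Y) - H(X,Y): computing H(Y) from the column sums and H(X,Y) from the 12 cells in the same way gives H(Y) = 1.95907 bits and H(X,Y) = 3.39844 bits, so
I(X;Y) = 1.57223 + 1.95907 - 3.39844 = 0.1329 bits ✓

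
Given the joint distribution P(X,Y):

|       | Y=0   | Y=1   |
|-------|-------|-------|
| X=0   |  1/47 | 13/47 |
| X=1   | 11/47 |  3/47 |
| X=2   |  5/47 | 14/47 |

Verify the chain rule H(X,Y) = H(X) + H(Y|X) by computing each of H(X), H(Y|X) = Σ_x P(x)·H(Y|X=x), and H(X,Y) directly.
H(X) = 1.5691 bits, H(Y|X) = 0.6700 bits, H(X,Y) = 2.2391 bits

Marginal of X (row sums):
  P(X=0) = 1/47 + 13/47 = 14/47
  P(X=1) = 11/47 + 3/47 = 14/47
  P(X=2) = 5/47 + 14/47 = 19/47
H(X) = -[(14/47)·log₂(14/47) + (14/47)·log₂(14/47) + (19/47)·log₂(19/47)]
  = 0.52045 + 0.52045 + 0.52822 = 1.5691 bits

H(Y|X) = Σ_x P(x)·H(Y|X=x):
  X=0: P(X=0) = 14/47, P(Y|X=0) = (1/14, 13/14) → H(Y|X=0) = 0.37123
  X=1: P(X=1) = 14/47, P(Y|X=1) = (11/14, 3/14) → H(Y|X=1) = 0.74960
  X=2: P(X=2) = 19/47, P(Y|X=2) = (5/19, 14/19) → H(Y|X=2) = 0.83147
H(Y|X) = (14/47)·0.37123 + (14/47)·0.74960 + (19/47)·0.83147 = 0.6700 bits

H(X,Y) = -Σ_{x,y} P(x,y) log₂ P(x,y). Per-cell terms -P(x,y)·log₂P(x,y):
  X=0: 0.11818, 0.51285
  X=1: 0.49036, 0.25338
  X=2: 0.34390, 0.52045
Sum of the 6 terms: H(X,Y) = 2.2391 bits

Chain rule check:
  H(X) + H(Y|X) = 1.5691 + 0.6700 = 2.2391 bits
  H(X,Y) = 2.2391 bits
✓ Chain rule verified.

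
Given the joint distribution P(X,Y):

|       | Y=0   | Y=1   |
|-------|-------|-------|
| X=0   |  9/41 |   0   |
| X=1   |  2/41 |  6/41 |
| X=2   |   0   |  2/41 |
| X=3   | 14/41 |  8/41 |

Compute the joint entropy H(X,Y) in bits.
2.3004 bits

H(X,Y) = -Σ_{x,y} P(x,y) log₂ P(x,y). Per-cell terms -P(x,y)·log₂P(x,y):
  X=0: 0.4802, 0.0000
  X=1: 0.2126, 0.4057
  X=2: 0.0000, 0.2126
  X=3: 0.5293, 0.4600
  (cells with P = 0 contribute 0)
Sum of the 8 terms: H(X,Y) = 2.3004 bits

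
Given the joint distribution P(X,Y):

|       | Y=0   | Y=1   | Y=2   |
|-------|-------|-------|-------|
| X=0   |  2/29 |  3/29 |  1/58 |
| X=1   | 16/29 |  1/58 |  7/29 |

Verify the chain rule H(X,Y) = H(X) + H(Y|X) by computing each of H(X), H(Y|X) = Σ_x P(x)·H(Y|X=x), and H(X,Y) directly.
H(X) = 0.7007 bits, H(Y|X) = 1.0743 bits, H(X,Y) = 1.7750 bits

Marginal of X (row sums):
  P(X=0) = 2/29 + 3/29 + 1/58 = 11/58
  P(X=1) = 16/29 + 1/58 + 7/29 = 47/58
H(X) = -[(11/58)·log₂(11/58) + (47/58)·log₂(47/58)]
  = 0.454897 + 0.245852 = 0.7007 bits

H(Y|X) = Σ_x P(x)·H(Y|X=x):
  X=0: P(X=0) = 11/58, P(Y|X=0) = (4/11, 6/11, 1/11) → H(Y|X=0) = 1.322179
  X=1: P(X=1) = 47/58, P(Y|X=1) = (32/47, 1/47, 14/47) → H(Y|X=1) = 1.016228
H(Y|X) = (11/58)·1.322179 + (47/58)·1.016228 = 1.0743 bits

H(X,Y) = -Σ_{x,y} P(x,y) log₂ P(x,y). Per-cell terms -P(x,y)·log₂P(x,y):
  X=0: 0.266068, 0.338588, 0.101000
  X=1: 0.473369, 0.101000, 0.494979
Sum of the 6 terms: H(X,Y) = 1.7750 bits

Chain rule check:
  H(X) + H(Y|X) = 0.7007 + 1.0743 = 1.7750 bits
  H(X,Y) = 1.7750 bits
✓ Chain rule verified.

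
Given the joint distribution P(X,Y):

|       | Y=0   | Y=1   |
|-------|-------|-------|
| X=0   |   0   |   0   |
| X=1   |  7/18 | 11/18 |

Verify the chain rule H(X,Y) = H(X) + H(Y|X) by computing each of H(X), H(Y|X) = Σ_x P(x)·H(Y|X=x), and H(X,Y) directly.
H(X) = 0.0000 bits, H(Y|X) = 0.9641 bits, H(X,Y) = 0.9641 bits

Marginal of X (row sums):
  P(X=0) = 0 + 0 = 0
  P(X=1) = 7/18 + 11/18 = 1
H(X) = -[1·log₂(1)]   (outcomes with P = 0 contribute 0)
  = 0.0000 bits

H(Y|X) = Σ_x P(x)·H(Y|X=x):
  X=0: P(X=0) = 0 → contributes 0
  X=1: P(X=1) = 1, P(Y|X=1) = (7/18, 11/18) → H(Y|X=1) = 0.9641
H(Y|X) = 1·0.9641 = 0.9641 bits

H(X,Y) = -Σ_{x,y} P(x,y) log₂ P(x,y). Per-cell terms -P(x,y)·log₂P(x,y):
  X=0: 0.0000, 0.0000
  X=1: 0.5299, 0.4342
  (cells with P = 0 contribute 0)
Sum of the 4 terms: H(X,Y) = 0.9641 bits

Chain rule check:
  H(X) + H(Y|X) = 0.0000 + 0.9641 = 0.9641 bits
  H(X,Y) = 0.9641 bits
✓ Chain rule verified.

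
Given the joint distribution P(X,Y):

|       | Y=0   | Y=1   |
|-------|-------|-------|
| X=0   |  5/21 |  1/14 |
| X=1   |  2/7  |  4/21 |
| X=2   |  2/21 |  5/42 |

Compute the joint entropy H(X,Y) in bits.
2.4256 bits

H(X,Y) = -Σ_{x,y} P(x,y) log₂ P(x,y). Per-cell terms -P(x,y)·log₂P(x,y):
  X=0: 0.4929, 0.2720
  X=1: 0.5164, 0.4557
  X=2: 0.3231, 0.3655
Sum of the 6 terms: H(X,Y) = 2.4256 bits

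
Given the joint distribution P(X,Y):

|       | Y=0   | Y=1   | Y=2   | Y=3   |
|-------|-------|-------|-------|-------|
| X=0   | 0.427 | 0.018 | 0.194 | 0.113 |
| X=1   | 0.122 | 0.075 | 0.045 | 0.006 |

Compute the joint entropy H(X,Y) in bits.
2.3391 bits

H(X,Y) = -Σ_{x,y} P(x,y) log₂ P(x,y). Per-cell terms -P(x,y)·log₂P(x,y):
  X=0: 0.52422, 0.10433, 0.45898, 0.35545
  X=1: 0.37028, 0.28027, 0.20133, 0.04428
Sum of the 8 terms: H(X,Y) = 2.3391 bits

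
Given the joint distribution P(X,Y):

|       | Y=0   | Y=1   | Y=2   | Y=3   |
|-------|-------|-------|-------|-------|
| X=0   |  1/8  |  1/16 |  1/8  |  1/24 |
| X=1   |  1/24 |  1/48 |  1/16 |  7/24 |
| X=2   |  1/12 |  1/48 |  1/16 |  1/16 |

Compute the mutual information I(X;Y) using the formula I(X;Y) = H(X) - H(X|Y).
0.2309 bits

I(X;Y) = H(X) - H(X|Y)

Marginal of X (row sums):
  P(X=0) = 1/8 + 1/16 + 1/8 + 1/24 = 17/48
  P(X=1) = 1/24 + 1/48 + 1/16 + 7/24 = 5/12
  P(X=2) = 1/12 + 1/48 + 1/16 + 1/16 = 11/48
H(X) = -[(17/48)·log₂(17/48) + (5/12)·log₂(5/12) + (11/48)·log₂(11/48)]
  = 0.530364 + 0.526264 + 0.487101 = 1.54373 bits

Marginal of Y (column sums):
  P(Y=0) = 1/8 + 1/24 + 1/12 = 1/4
  P(Y=1) = 1/16 + 1/48 + 1/48 = 5/48
  P(Y=2) = 1/8 + 1/16 + 1/16 = 1/4
  P(Y=3) = 1/24 + 7/24 + 1/16 = 19/48
H(X|Y) = Σ_y P(y)·H(X|Y=y):
  Y=0: P(Y=0) = 1/4, P(X|Y=0) = (1/2, 1/6, 1/3) → H(X|Y=0) = 1.459148
  Y=1: P(Y=1) = 5/48, P(X|Y=1) = (3/5, 1/5, 1/5) → H(X|Y=1) = 1.370951
  Y=2: P(Y=2) = 1/4, P(X|Y=2) = (1/2, 1/4, 1/4) → H(X|Y=2) = 1.500000
  Y=3: P(Y=3) = 19/48, P(X|Y=3) = (2/19, 14/19, 3/19) → H(X|Y=3) = 1.086988
H(X|Y) = (1/4)·1.459148 + (5/48)·1.370951 + (1/4)·1.500000 + (19/48)·1.086988 = 1.31286 bits

I(X;Y) = H(X) - H(X|Y) = 1.54373 - 1.31286 = 0.2309 bits

Cross-check via I(X;Y) = H(X) + H(Y) - H(X,Y): computing H(Y) from the column sums and H(X,Y) from the 12 cells in the same way gives H(Y) = 1.86914 bits and H(X,Y) = 3.18200 bits, so
I(X;Y) = 1.54373 + 1.86914 - 3.18200 = 0.2309 bits ✓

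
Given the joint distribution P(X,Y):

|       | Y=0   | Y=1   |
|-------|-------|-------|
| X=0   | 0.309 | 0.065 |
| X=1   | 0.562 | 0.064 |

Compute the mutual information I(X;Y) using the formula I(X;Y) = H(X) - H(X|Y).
0.0075 bits

I(X;Y) = H(X) - H(X|Y)

Marginal of X (row sums):
  P(X=0) = 0.309 + 0.065 = 0.374
  P(X=1) = 0.562 + 0.064 = 0.626
H(X) = -[0.374·log₂(0.374) + 0.626·log₂(0.626)]
  = 0.53066 + 0.42303 = 0.9537 bits

Marginal of Y (column sums):
  P(Y=0) = 0.309 + 0.562 = 0.871
  P(Y=1) = 0.065 + 0.064 = 0.129
H(X|Y) = Σ_y P(y)·H(X|Y=y):
  Y=0: P(Y=0) = 0.871, P(X|Y=0) = (309/871, 562/871) → H(X|Y=0) = 0.93825
  Y=1: P(Y=1) = 0.129, P(X|Y=1) = (65/129, 64/129) → H(X|Y=1) = 0.99996
H(X|Y) = 0.871·0.93825 + 0.129·0.99996 = 0.9462 bits

I(X;Y) = H(X) - H(X|Y) = 0.9537 - 0.9462 = 0.0075 bits

Cross-check via I(X;Y) = H(X) + H(Y) - H(X,Y): computing H(Y) from the column sums and H(X,Y) from the 4 cells in the same way gives H(Y) = 0.5547 bits and H(X,Y) = 1.5009 bits, so
I(X;Y) = 0.9537 + 0.5547 - 1.5009 = 0.0075 bits ✓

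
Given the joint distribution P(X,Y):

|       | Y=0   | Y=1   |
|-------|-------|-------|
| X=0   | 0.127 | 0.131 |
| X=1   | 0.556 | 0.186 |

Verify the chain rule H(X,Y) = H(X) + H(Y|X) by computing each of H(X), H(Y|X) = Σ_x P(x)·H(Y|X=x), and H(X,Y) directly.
H(X) = 0.8237 bits, H(Y|X) = 0.8607 bits, H(X,Y) = 1.6844 bits

Marginal of X (row sums):
  P(X=0) = 0.127 + 0.131 = 0.258
  P(X=1) = 0.556 + 0.186 = 0.742
H(X) = -[0.258·log₂(0.258) + 0.742·log₂(0.742)]
  = 0.5043 + 0.3194 = 0.8237 bits

H(Y|X) = Σ_x P(x)·H(Y|X=x):
  X=0: P(X=0) = 0.258, P(Y|X=0) = (127/258, 131/258) → H(Y|X=0) = 0.9998
  X=1: P(X=1) = 0.742, P(Y|X=1) = (278/371, 93/371) → H(Y|X=1) = 0.8123
H(Y|X) = 0.258·0.9998 + 0.742·0.8123 = 0.8607 bits

H(X,Y) = -Σ_{x,y} P(x,y) log₂ P(x,y). Per-cell terms -P(x,y)·log₂P(x,y):
  X=0: 0.3781, 0.3841
  X=1: 0.4708, 0.4514
Sum of the 4 terms: H(X,Y) = 1.6844 bits

Chain rule check:
  H(X) + H(Y|X) = 0.8237 + 0.8607 = 1.6844 bits
  H(X,Y) = 1.6844 bits
✓ Chain rule verified.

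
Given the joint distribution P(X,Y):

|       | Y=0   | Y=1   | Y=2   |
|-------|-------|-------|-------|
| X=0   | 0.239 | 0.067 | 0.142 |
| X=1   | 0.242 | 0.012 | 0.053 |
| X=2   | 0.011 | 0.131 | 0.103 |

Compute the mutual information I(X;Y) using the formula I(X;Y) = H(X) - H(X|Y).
0.2912 bits

I(X;Y) = H(X) - H(X|Y)

Marginal of X (row sums):
  P(X=0) = 0.239 + 0.067 + 0.142 = 0.448
  P(X=1) = 0.242 + 0.012 + 0.053 = 0.307
  P(X=2) = 0.011 + 0.131 + 0.103 = 0.245
H(X) = -[0.448·log₂(0.448) + 0.307·log₂(0.307) + 0.245·log₂(0.245)]
  = 0.5190 + 0.5230 + 0.4971 = 1.5391 bits

Marginal of Y (column sums):
  P(Y=0) = 0.239 + 0.242 + 0.011 = 0.492
  P(Y=1) = 0.067 + 0.012 + 0.131 = 0.210
  P(Y=2) = 0.142 + 0.053 + 0.103 = 0.298
H(X|Y) = Σ_y P(y)·H(X|Y=y):
  Y=0: P(Y=0) = 0.492, P(X|Y=0) = (239/492, 121/246, 11/492) → H(X|Y=0) = 1.1321
  Y=1: P(Y=1) = 0.210, P(X|Y=1) = (67/210, 2/35, 131/210) → H(X|Y=1) = 1.1865
  Y=2: P(Y=2) = 0.298, P(X|Y=2) = (71/149, 53/298, 103/298) → H(X|Y=2) = 1.4824
H(X|Y) = 0.492·1.1321 + 0.210·1.1865 + 0.298·1.4824 = 1.2479 bits

I(X;Y) = H(X) - H(X|Y) = 1.5391 - 1.2479 = 0.2912 bits

Cross-check via I(X;Y) = H(X) + H(Y) - H(X,Y): computing H(Y) from the column sums and H(X,Y) from the 9 cells in the same way gives H(Y) = 1.4968 bits and H(X,Y) = 2.7447 bits, so
I(X;Y) = 1.5391 + 1.4968 - 2.7447 = 0.2912 bits ✓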